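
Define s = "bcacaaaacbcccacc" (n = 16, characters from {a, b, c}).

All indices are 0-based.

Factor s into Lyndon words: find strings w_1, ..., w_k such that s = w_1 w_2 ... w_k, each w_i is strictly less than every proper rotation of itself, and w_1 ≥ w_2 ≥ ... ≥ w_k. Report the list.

emit factor 1: 'bc' (i=0, period=2)
emit factor 2: 'ac' (i=2, period=2)
emit factor 3: 'aaaacbcccacc' (i=4, period=12)

["bc", "ac", "aaaacbcccacc"]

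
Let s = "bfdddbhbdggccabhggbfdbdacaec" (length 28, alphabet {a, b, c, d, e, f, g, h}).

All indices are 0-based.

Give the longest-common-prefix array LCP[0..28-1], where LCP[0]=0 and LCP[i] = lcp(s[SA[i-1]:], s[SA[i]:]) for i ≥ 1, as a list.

[0, 1, 1, 0, 2, 1, 3, 1, 2, 0, 1, 2, 1, 0, 1, 2, 1, 2, 1, 0, 0, 2, 0, 1, 1, 2, 0, 1]

sorted suffixes:
  #0 SA[0]=13  'abhggbfdbdacaec'
  #1 SA[1]=23  'acaec'
  #2 SA[2]=25  'aec'
  #3 SA[3]=21  'bdacaec'
  #4 SA[4]=7  'bdggccabhggbfdbdacaec'
  #5 SA[5]=18  'bfdbdacaec'
  #6 SA[6]=0  'bfdddbhbdggccabhggbfdbdacaec'
  #7 SA[7]=5  'bhbdggccabhggbfdbdacaec'
  #8 SA[8]=14  'bhggbfdbdacaec'
  #9 SA[9]=27  'c'
  #10 SA[10]=12  'cabhggbfdbdacaec'
  #11 SA[11]=24  'caec'
  #12 SA[12]=11  'ccabhggbfdbdacaec'
  #13 SA[13]=22  'dacaec'
  #14 SA[14]=20  'dbdacaec'
  #15 SA[15]=4  'dbhbdggccabhggbfdbdacaec'
  #16 SA[16]=3  'ddbhbdggccabhggbfdbdacaec'
  #17 SA[17]=2  'dddbhbdggccabhggbfdbdacaec'
  #18 SA[18]=8  'dggccabhggbfdbdacaec'
  #19 SA[19]=26  'ec'
  #20 SA[20]=19  'fdbdacaec'
  #21 SA[21]=1  'fdddbhbdggccabhggbfdbdacaec'
  #22 SA[22]=17  'gbfdbdacaec'
  #23 SA[23]=10  'gccabhggbfdbdacaec'
  #24 SA[24]=16  'ggbfdbdacaec'
  #25 SA[25]=9  'ggccabhggbfdbdacaec'
  #26 SA[26]=6  'hbdggccabhggbfdbdacaec'
  #27 SA[27]=15  'hggbfdbdacaec'

SA = [13, 23, 25, 21, 7, 18, 0, 5, 14, 27, 12, 24, 11, 22, 20, 4, 3, 2, 8, 26, 19, 1, 17, 10, 16, 9, 6, 15]
rank  pair      lcp
   1  s[13:],s[23:]  1  'a'
   2  s[23:],s[25:]  1  'a'
   3  s[25:],s[21:]  0  ''
   4  s[21:],s[7:]  2  'bd'
   5  s[7:],s[18:]  1  'b'
   6  s[18:],s[0:]  3  'bfd'
   7  s[0:],s[5:]  1  'b'
   8  s[5:],s[14:]  2  'bh'
   9  s[14:],s[27:]  0  ''
  10  s[27:],s[12:]  1  'c'
  11  s[12:],s[24:]  2  'ca'
  12  s[24:],s[11:]  1  'c'
  13  s[11:],s[22:]  0  ''
  14  s[22:],s[20:]  1  'd'
  15  s[20:],s[4:]  2  'db'
  16  s[4:],s[3:]  1  'd'
  17  s[3:],s[2:]  2  'dd'
  18  s[2:],s[8:]  1  'd'
  19  s[8:],s[26:]  0  ''
  20  s[26:],s[19:]  0  ''
  21  s[19:],s[1:]  2  'fd'
  22  s[1:],s[17:]  0  ''
  23  s[17:],s[10:]  1  'g'
  24  s[10:],s[16:]  1  'g'
  25  s[16:],s[9:]  2  'gg'
  26  s[9:],s[6:]  0  ''
  27  s[6:],s[15:]  1  'h'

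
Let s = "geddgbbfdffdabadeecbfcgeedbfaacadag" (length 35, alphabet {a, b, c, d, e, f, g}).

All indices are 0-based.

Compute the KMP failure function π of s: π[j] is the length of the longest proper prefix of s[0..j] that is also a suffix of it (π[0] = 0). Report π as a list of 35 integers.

π[0] = 0
j=1 s[j]='e': π[1]=0 (border '')
j=2 s[j]='d': π[2]=0 (border '')
j=3 s[j]='d': π[3]=0 (border '')
j=4 s[j]='g': π[4]=1 (border 'g')
j=5 s[j]='b': k: 1→0; π[5]=0 (border '')
j=6 s[j]='b': π[6]=0 (border '')
j=7 s[j]='f': π[7]=0 (border '')
j=8 s[j]='d': π[8]=0 (border '')
j=9 s[j]='f': π[9]=0 (border '')
j=10 s[j]='f': π[10]=0 (border '')
j=11 s[j]='d': π[11]=0 (border '')
j=12 s[j]='a': π[12]=0 (border '')
j=13 s[j]='b': π[13]=0 (border '')
j=14 s[j]='a': π[14]=0 (border '')
j=15 s[j]='d': π[15]=0 (border '')
j=16 s[j]='e': π[16]=0 (border '')
j=17 s[j]='e': π[17]=0 (border '')
j=18 s[j]='c': π[18]=0 (border '')
j=19 s[j]='b': π[19]=0 (border '')
j=20 s[j]='f': π[20]=0 (border '')
j=21 s[j]='c': π[21]=0 (border '')
j=22 s[j]='g': π[22]=1 (border 'g')
j=23 s[j]='e': π[23]=2 (border 'ge')
j=24 s[j]='e': k: 2→0; π[24]=0 (border '')
j=25 s[j]='d': π[25]=0 (border '')
j=26 s[j]='b': π[26]=0 (border '')
j=27 s[j]='f': π[27]=0 (border '')
j=28 s[j]='a': π[28]=0 (border '')
j=29 s[j]='a': π[29]=0 (border '')
j=30 s[j]='c': π[30]=0 (border '')
j=31 s[j]='a': π[31]=0 (border '')
j=32 s[j]='d': π[32]=0 (border '')
j=33 s[j]='a': π[33]=0 (border '')
j=34 s[j]='g': π[34]=1 (border 'g')

[0, 0, 0, 0, 1, 0, 0, 0, 0, 0, 0, 0, 0, 0, 0, 0, 0, 0, 0, 0, 0, 0, 1, 2, 0, 0, 0, 0, 0, 0, 0, 0, 0, 0, 1]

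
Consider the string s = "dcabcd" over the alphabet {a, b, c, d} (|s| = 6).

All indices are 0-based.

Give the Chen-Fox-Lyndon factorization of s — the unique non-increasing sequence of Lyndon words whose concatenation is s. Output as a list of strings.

["d", "c", "abcd"]

emit factor 1: 'd' (i=0, period=1)
emit factor 2: 'c' (i=1, period=1)
emit factor 3: 'abcd' (i=2, period=4)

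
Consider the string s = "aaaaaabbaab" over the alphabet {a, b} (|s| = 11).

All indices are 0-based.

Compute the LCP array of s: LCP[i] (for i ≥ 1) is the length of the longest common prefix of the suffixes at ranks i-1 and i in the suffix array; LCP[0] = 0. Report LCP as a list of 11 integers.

rank→(start, suffix):
  0 → (0, 'aaaaaabbaab')
  1 → (1, 'aaaaabbaab')
  2 → (2, 'aaaabbaab')
  3 → (3, 'aaabbaab')
  4 → (8, 'aab')
  5 → (4, 'aabbaab')
  6 → (9, 'ab')
  7 → (5, 'abbaab')
  8 → (10, 'b')
  9 → (7, 'baab')
  10 → (6, 'bbaab')

SA = [0, 1, 2, 3, 8, 4, 9, 5, 10, 7, 6]
i: (SA[i-1],SA[i]) lcp shared
  1: (0,1) 5 'aaaaa'
  2: (1,2) 4 'aaaa'
  3: (2,3) 3 'aaa'
  4: (3,8) 2 'aa'
  5: (8,4) 3 'aab'
  6: (4,9) 1 'a'
  7: (9,5) 2 'ab'
  8: (5,10) 0 ''
  9: (10,7) 1 'b'
  10: (7,6) 1 'b'

[0, 5, 4, 3, 2, 3, 1, 2, 0, 1, 1]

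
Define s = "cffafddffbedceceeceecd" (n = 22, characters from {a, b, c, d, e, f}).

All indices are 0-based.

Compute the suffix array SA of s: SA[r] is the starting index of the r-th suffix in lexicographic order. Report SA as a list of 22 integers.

rank | idx | suffix
   0 |   3 | afddffbedceceeceecd
   1 |   9 | bedceceeceecd
   2 |  20 | cd
   3 |  12 | ceceeceecd
   4 |  17 | ceecd
   5 |  14 | ceeceecd
   6 |   0 | cffafddffbedceceeceecd
   7 |  21 | d
   8 |  11 | dceceeceecd
   9 |   5 | ddffbedceceeceecd
  10 |   6 | dffbedceceeceecd
  11 |  19 | ecd
  12 |  16 | eceecd
  13 |  13 | eceeceecd
  14 |  10 | edceceeceecd
  15 |  18 | eecd
  16 |  15 | eeceecd
  17 |   2 | fafddffbedceceeceecd
  18 |   8 | fbedceceeceecd
  19 |   4 | fddffbedceceeceecd
  20 |   1 | ffafddffbedceceeceecd
  21 |   7 | ffbedceceeceecd

[3, 9, 20, 12, 17, 14, 0, 21, 11, 5, 6, 19, 16, 13, 10, 18, 15, 2, 8, 4, 1, 7]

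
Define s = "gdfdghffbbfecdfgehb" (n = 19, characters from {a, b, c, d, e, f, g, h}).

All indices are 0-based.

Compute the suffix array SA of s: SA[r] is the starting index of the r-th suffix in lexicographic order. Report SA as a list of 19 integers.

sorted suffixes:
  #0 SA[0]=18  'b'
  #1 SA[1]=8  'bbfecdfgehb'
  #2 SA[2]=9  'bfecdfgehb'
  #3 SA[3]=12  'cdfgehb'
  #4 SA[4]=1  'dfdghffbbfecdfgehb'
  #5 SA[5]=13  'dfgehb'
  #6 SA[6]=3  'dghffbbfecdfgehb'
  #7 SA[7]=11  'ecdfgehb'
  #8 SA[8]=16  'ehb'
  #9 SA[9]=7  'fbbfecdfgehb'
  #10 SA[10]=2  'fdghffbbfecdfgehb'
  #11 SA[11]=10  'fecdfgehb'
  #12 SA[12]=6  'ffbbfecdfgehb'
  #13 SA[13]=14  'fgehb'
  #14 SA[14]=0  'gdfdghffbbfecdfgehb'
  #15 SA[15]=15  'gehb'
  #16 SA[16]=4  'ghffbbfecdfgehb'
  #17 SA[17]=17  'hb'
  #18 SA[18]=5  'hffbbfecdfgehb'

[18, 8, 9, 12, 1, 13, 3, 11, 16, 7, 2, 10, 6, 14, 0, 15, 4, 17, 5]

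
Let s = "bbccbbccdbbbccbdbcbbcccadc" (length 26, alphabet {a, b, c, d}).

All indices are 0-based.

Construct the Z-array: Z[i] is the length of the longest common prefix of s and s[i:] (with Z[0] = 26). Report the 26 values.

Z[0]=26
i=1: i≥r, start 0; Z[1]=1 scan→box=[1,2)
i=2: i≥r, start 0; Z[2]=0
i=3: i≥r, start 0; Z[3]=0
i=4: i≥r, start 0; Z[4]=4 scan→box=[4,8)
i=5: min(r-i=3, Z[1]=1)=1; Z[5]=1
i=6: min(r-i=2, Z[2]=0)=0; Z[6]=0
i=7: min(r-i=1, Z[3]=0)=0; Z[7]=0
i=8: i≥r, start 0; Z[8]=0
i=9: i≥r, start 0; Z[9]=2 scan→box=[9,11)
i=10: min(r-i=1, Z[1]=1)=1; Z[10]=5 scan→box=[10,15)
i=11: min(r-i=4, Z[1]=1)=1; Z[11]=1
i=12: min(r-i=3, Z[2]=0)=0; Z[12]=0
i=13: min(r-i=2, Z[3]=0)=0; Z[13]=0
i=14: min(r-i=1, Z[4]=4)=1; Z[14]=1
i=15: i≥r, start 0; Z[15]=0
i=16: i≥r, start 0; Z[16]=1 scan→box=[16,17)
i=17: i≥r, start 0; Z[17]=0
i=18: i≥r, start 0; Z[18]=4 scan→box=[18,22)
i=19: min(r-i=3, Z[1]=1)=1; Z[19]=1
i=20: min(r-i=2, Z[2]=0)=0; Z[20]=0
i=21: min(r-i=1, Z[3]=0)=0; Z[21]=0
i=22: i≥r, start 0; Z[22]=0
i=23: i≥r, start 0; Z[23]=0
i=24: i≥r, start 0; Z[24]=0
i=25: i≥r, start 0; Z[25]=0

[26, 1, 0, 0, 4, 1, 0, 0, 0, 2, 5, 1, 0, 0, 1, 0, 1, 0, 4, 1, 0, 0, 0, 0, 0, 0]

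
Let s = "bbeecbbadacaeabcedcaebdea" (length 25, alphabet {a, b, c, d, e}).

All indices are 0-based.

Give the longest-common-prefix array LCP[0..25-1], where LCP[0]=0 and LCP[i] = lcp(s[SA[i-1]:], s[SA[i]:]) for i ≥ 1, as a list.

[0, 1, 1, 1, 1, 2, 0, 1, 2, 1, 1, 1, 0, 3, 1, 1, 0, 1, 1, 0, 2, 1, 1, 1, 1]

sorted suffixes:
  #0 SA[0]=24  'a'
  #1 SA[1]=13  'abcedcaebdea'
  #2 SA[2]=9  'acaeabcedcaebdea'
  #3 SA[3]=7  'adacaeabcedcaebdea'
  #4 SA[4]=11  'aeabcedcaebdea'
  #5 SA[5]=19  'aebdea'
  #6 SA[6]=6  'badacaeabcedcaebdea'
  #7 SA[7]=5  'bbadacaeabcedcaebdea'
  #8 SA[8]=0  'bbeecbbadacaeabcedcaebdea'
  #9 SA[9]=14  'bcedcaebdea'
  #10 SA[10]=21  'bdea'
  #11 SA[11]=1  'beecbbadacaeabcedcaebdea'
  #12 SA[12]=10  'caeabcedcaebdea'
  #13 SA[13]=18  'caebdea'
  #14 SA[14]=4  'cbbadacaeabcedcaebdea'
  #15 SA[15]=15  'cedcaebdea'
  #16 SA[16]=8  'dacaeabcedcaebdea'
  #17 SA[17]=17  'dcaebdea'
  #18 SA[18]=22  'dea'
  #19 SA[19]=23  'ea'
  #20 SA[20]=12  'eabcedcaebdea'
  #21 SA[21]=20  'ebdea'
  #22 SA[22]=3  'ecbbadacaeabcedcaebdea'
  #23 SA[23]=16  'edcaebdea'
  #24 SA[24]=2  'eecbbadacaeabcedcaebdea'

SA = [24, 13, 9, 7, 11, 19, 6, 5, 0, 14, 21, 1, 10, 18, 4, 15, 8, 17, 22, 23, 12, 20, 3, 16, 2]
[i] adj suffixes → lcp
  [1] 24/13 → 1 ('a')
  [2] 13/9 → 1 ('a')
  [3] 9/7 → 1 ('a')
  [4] 7/11 → 1 ('a')
  [5] 11/19 → 2 ('ae')
  [6] 19/6 → 0 ('')
  [7] 6/5 → 1 ('b')
  [8] 5/0 → 2 ('bb')
  [9] 0/14 → 1 ('b')
  [10] 14/21 → 1 ('b')
  [11] 21/1 → 1 ('b')
  [12] 1/10 → 0 ('')
  [13] 10/18 → 3 ('cae')
  [14] 18/4 → 1 ('c')
  [15] 4/15 → 1 ('c')
  [16] 15/8 → 0 ('')
  [17] 8/17 → 1 ('d')
  [18] 17/22 → 1 ('d')
  [19] 22/23 → 0 ('')
  [20] 23/12 → 2 ('ea')
  [21] 12/20 → 1 ('e')
  [22] 20/3 → 1 ('e')
  [23] 3/16 → 1 ('e')
  [24] 16/2 → 1 ('e')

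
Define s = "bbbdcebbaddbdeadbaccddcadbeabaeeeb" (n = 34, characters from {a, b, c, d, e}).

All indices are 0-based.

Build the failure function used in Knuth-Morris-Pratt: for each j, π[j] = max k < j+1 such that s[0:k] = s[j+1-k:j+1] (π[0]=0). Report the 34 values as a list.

π[0] = 0
j=1 s[j]='b': π[1]=1 (border 'b')
j=2 s[j]='b': π[2]=2 (border 'bb')
j=3 s[j]='d': k: 2→1→0; π[3]=0 (border '')
j=4 s[j]='c': π[4]=0 (border '')
j=5 s[j]='e': π[5]=0 (border '')
j=6 s[j]='b': π[6]=1 (border 'b')
j=7 s[j]='b': π[7]=2 (border 'bb')
j=8 s[j]='a': k: 2→1→0; π[8]=0 (border '')
j=9 s[j]='d': π[9]=0 (border '')
j=10 s[j]='d': π[10]=0 (border '')
j=11 s[j]='b': π[11]=1 (border 'b')
j=12 s[j]='d': k: 1→0; π[12]=0 (border '')
j=13 s[j]='e': π[13]=0 (border '')
j=14 s[j]='a': π[14]=0 (border '')
j=15 s[j]='d': π[15]=0 (border '')
j=16 s[j]='b': π[16]=1 (border 'b')
j=17 s[j]='a': k: 1→0; π[17]=0 (border '')
j=18 s[j]='c': π[18]=0 (border '')
j=19 s[j]='c': π[19]=0 (border '')
j=20 s[j]='d': π[20]=0 (border '')
j=21 s[j]='d': π[21]=0 (border '')
j=22 s[j]='c': π[22]=0 (border '')
j=23 s[j]='a': π[23]=0 (border '')
j=24 s[j]='d': π[24]=0 (border '')
j=25 s[j]='b': π[25]=1 (border 'b')
j=26 s[j]='e': k: 1→0; π[26]=0 (border '')
j=27 s[j]='a': π[27]=0 (border '')
j=28 s[j]='b': π[28]=1 (border 'b')
j=29 s[j]='a': k: 1→0; π[29]=0 (border '')
j=30 s[j]='e': π[30]=0 (border '')
j=31 s[j]='e': π[31]=0 (border '')
j=32 s[j]='e': π[32]=0 (border '')
j=33 s[j]='b': π[33]=1 (border 'b')

[0, 1, 2, 0, 0, 0, 1, 2, 0, 0, 0, 1, 0, 0, 0, 0, 1, 0, 0, 0, 0, 0, 0, 0, 0, 1, 0, 0, 1, 0, 0, 0, 0, 1]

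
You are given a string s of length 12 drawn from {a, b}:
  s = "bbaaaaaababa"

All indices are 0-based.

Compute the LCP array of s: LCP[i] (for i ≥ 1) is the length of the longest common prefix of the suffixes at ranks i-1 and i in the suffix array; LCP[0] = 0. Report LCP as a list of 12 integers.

[0, 1, 5, 4, 3, 2, 1, 3, 0, 2, 2, 1]

sorted suffixes:
  #0 SA[0]=11  'a'
  #1 SA[1]=2  'aaaaaababa'
  #2 SA[2]=3  'aaaaababa'
  #3 SA[3]=4  'aaaababa'
  #4 SA[4]=5  'aaababa'
  #5 SA[5]=6  'aababa'
  #6 SA[6]=9  'aba'
  #7 SA[7]=7  'ababa'
  #8 SA[8]=10  'ba'
  #9 SA[9]=1  'baaaaaababa'
  #10 SA[10]=8  'baba'
  #11 SA[11]=0  'bbaaaaaababa'

SA = [11, 2, 3, 4, 5, 6, 9, 7, 10, 1, 8, 0]
rank  pair      lcp
   1  s[11:],s[2:]  1  'a'
   2  s[2:],s[3:]  5  'aaaaa'
   3  s[3:],s[4:]  4  'aaaa'
   4  s[4:],s[5:]  3  'aaa'
   5  s[5:],s[6:]  2  'aa'
   6  s[6:],s[9:]  1  'a'
   7  s[9:],s[7:]  3  'aba'
   8  s[7:],s[10:]  0  ''
   9  s[10:],s[1:]  2  'ba'
  10  s[1:],s[8:]  2  'ba'
  11  s[8:],s[0:]  1  'b'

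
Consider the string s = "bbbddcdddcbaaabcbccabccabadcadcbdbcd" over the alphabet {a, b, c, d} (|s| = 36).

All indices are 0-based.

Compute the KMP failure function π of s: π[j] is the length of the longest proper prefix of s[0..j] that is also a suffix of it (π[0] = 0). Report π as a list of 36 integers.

π[0] = 0
j=1 s[j]='b': π[1]=1 (border 'b')
j=2 s[j]='b': π[2]=2 (border 'bb')
j=3 s[j]='d': k: 2→1→0; π[3]=0 (border '')
j=4 s[j]='d': π[4]=0 (border '')
j=5 s[j]='c': π[5]=0 (border '')
j=6 s[j]='d': π[6]=0 (border '')
j=7 s[j]='d': π[7]=0 (border '')
j=8 s[j]='d': π[8]=0 (border '')
j=9 s[j]='c': π[9]=0 (border '')
j=10 s[j]='b': π[10]=1 (border 'b')
j=11 s[j]='a': k: 1→0; π[11]=0 (border '')
j=12 s[j]='a': π[12]=0 (border '')
j=13 s[j]='a': π[13]=0 (border '')
j=14 s[j]='b': π[14]=1 (border 'b')
j=15 s[j]='c': k: 1→0; π[15]=0 (border '')
j=16 s[j]='b': π[16]=1 (border 'b')
j=17 s[j]='c': k: 1→0; π[17]=0 (border '')
j=18 s[j]='c': π[18]=0 (border '')
j=19 s[j]='a': π[19]=0 (border '')
j=20 s[j]='b': π[20]=1 (border 'b')
j=21 s[j]='c': k: 1→0; π[21]=0 (border '')
j=22 s[j]='c': π[22]=0 (border '')
j=23 s[j]='a': π[23]=0 (border '')
j=24 s[j]='b': π[24]=1 (border 'b')
j=25 s[j]='a': k: 1→0; π[25]=0 (border '')
j=26 s[j]='d': π[26]=0 (border '')
j=27 s[j]='c': π[27]=0 (border '')
j=28 s[j]='a': π[28]=0 (border '')
j=29 s[j]='d': π[29]=0 (border '')
j=30 s[j]='c': π[30]=0 (border '')
j=31 s[j]='b': π[31]=1 (border 'b')
j=32 s[j]='d': k: 1→0; π[32]=0 (border '')
j=33 s[j]='b': π[33]=1 (border 'b')
j=34 s[j]='c': k: 1→0; π[34]=0 (border '')
j=35 s[j]='d': π[35]=0 (border '')

[0, 1, 2, 0, 0, 0, 0, 0, 0, 0, 1, 0, 0, 0, 1, 0, 1, 0, 0, 0, 1, 0, 0, 0, 1, 0, 0, 0, 0, 0, 0, 1, 0, 1, 0, 0]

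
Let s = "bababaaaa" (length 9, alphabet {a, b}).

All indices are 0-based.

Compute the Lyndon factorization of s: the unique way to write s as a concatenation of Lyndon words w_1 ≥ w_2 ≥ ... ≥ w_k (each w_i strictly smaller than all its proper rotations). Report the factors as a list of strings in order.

emit factor 1: 'b' (i=0, period=1)
emit factor 2: 'ab' (i=1, period=2)
emit factor 3: 'ab' (i=3, period=2)
emit factor 4: 'a' (i=5, period=1)
emit factor 5: 'a' (i=6, period=1)
emit factor 6: 'a' (i=7, period=1)
emit factor 7: 'a' (i=8, period=1)

["b", "ab", "ab", "a", "a", "a", "a"]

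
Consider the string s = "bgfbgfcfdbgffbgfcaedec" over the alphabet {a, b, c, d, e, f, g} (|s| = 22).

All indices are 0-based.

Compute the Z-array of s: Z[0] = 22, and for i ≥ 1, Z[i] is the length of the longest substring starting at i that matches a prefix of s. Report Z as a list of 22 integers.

[22, 0, 0, 3, 0, 0, 0, 0, 0, 3, 0, 0, 0, 3, 0, 0, 0, 0, 0, 0, 0, 0]

Z[0]=22
i=1: fresh scan; Z[1]=0
i=2: fresh scan; Z[2]=0
i=3: fresh scan; Z[3]=3 scan→box=[3,6)
i=4: min(r-i=2, Z[1]=0)=0; Z[4]=0
i=5: min(r-i=1, Z[2]=0)=0; Z[5]=0
i=6: fresh scan; Z[6]=0
i=7: fresh scan; Z[7]=0
i=8: fresh scan; Z[8]=0
i=9: fresh scan; Z[9]=3 scan→box=[9,12)
i=10: min(r-i=2, Z[1]=0)=0; Z[10]=0
i=11: min(r-i=1, Z[2]=0)=0; Z[11]=0
i=12: fresh scan; Z[12]=0
i=13: fresh scan; Z[13]=3 scan→box=[13,16)
i=14: min(r-i=2, Z[1]=0)=0; Z[14]=0
i=15: min(r-i=1, Z[2]=0)=0; Z[15]=0
i=16: fresh scan; Z[16]=0
i=17: fresh scan; Z[17]=0
i=18: fresh scan; Z[18]=0
i=19: fresh scan; Z[19]=0
i=20: fresh scan; Z[20]=0
i=21: fresh scan; Z[21]=0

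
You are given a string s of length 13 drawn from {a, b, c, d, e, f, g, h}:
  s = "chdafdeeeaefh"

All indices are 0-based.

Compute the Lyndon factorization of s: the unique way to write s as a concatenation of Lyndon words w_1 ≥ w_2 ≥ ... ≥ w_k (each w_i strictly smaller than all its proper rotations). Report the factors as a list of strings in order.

emit factor 1: 'chd' (i=0, period=3)
emit factor 2: 'afdeee' (i=3, period=6)
emit factor 3: 'aefh' (i=9, period=4)

["chd", "afdeee", "aefh"]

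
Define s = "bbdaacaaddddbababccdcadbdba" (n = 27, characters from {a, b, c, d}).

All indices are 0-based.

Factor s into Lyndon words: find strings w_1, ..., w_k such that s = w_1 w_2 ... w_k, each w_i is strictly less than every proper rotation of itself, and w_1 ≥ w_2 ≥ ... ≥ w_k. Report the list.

emit factor 1: 'bbd' (i=0, period=3)
emit factor 2: 'aacaaddddbababccdcadbdb' (i=3, period=23)
emit factor 3: 'a' (i=26, period=1)

["bbd", "aacaaddddbababccdcadbdb", "a"]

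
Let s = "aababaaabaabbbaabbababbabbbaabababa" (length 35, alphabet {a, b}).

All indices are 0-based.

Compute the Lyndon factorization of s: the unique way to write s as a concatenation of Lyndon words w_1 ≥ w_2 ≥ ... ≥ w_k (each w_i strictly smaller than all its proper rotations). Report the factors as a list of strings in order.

["aabab", "aaabaabbbaabbababbabbbaababab", "a"]

emit factor 1: 'aabab' (i=0, period=5)
emit factor 2: 'aaabaabbbaabbababbabbbaababab' (i=5, period=29)
emit factor 3: 'a' (i=34, period=1)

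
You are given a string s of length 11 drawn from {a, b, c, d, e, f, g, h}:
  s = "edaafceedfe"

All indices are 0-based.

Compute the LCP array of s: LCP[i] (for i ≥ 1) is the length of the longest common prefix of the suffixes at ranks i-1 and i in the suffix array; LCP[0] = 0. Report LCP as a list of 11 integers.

[0, 1, 0, 0, 1, 0, 1, 2, 1, 0, 1]

rank | idx | suffix
   0 |   2 | aafceedfe
   1 |   3 | afceedfe
   2 |   5 | ceedfe
   3 |   1 | daafceedfe
   4 |   8 | dfe
   5 |  10 | e
   6 |   0 | edaafceedfe
   7 |   7 | edfe
   8 |   6 | eedfe
   9 |   4 | fceedfe
  10 |   9 | fe

SA = [2, 3, 5, 1, 8, 10, 0, 7, 6, 4, 9]
[i] adj suffixes → lcp
  [1] 2/3 → 1 ('a')
  [2] 3/5 → 0 ('')
  [3] 5/1 → 0 ('')
  [4] 1/8 → 1 ('d')
  [5] 8/10 → 0 ('')
  [6] 10/0 → 1 ('e')
  [7] 0/7 → 2 ('ed')
  [8] 7/6 → 1 ('e')
  [9] 6/4 → 0 ('')
  [10] 4/9 → 1 ('f')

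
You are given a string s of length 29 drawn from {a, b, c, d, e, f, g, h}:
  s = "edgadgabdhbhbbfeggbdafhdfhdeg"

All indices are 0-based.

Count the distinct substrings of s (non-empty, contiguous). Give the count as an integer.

rank | idx | suffix
   0 |   6 | abdhbhbbfeggbdafhdfhdeg
   1 |   3 | adgabdhbhbbfeggbdafhdfhdeg
   2 |  20 | afhdfhdeg
   3 |  12 | bbfeggbdafhdfhdeg
   4 |  18 | bdafhdfhdeg
   5 |   7 | bdhbhbbfeggbdafhdfhdeg
   6 |  13 | bfeggbdafhdfhdeg
   7 |  10 | bhbbfeggbdafhdfhdeg
   8 |  19 | dafhdfhdeg
   9 |  26 | deg
  10 |  23 | dfhdeg
  11 |   4 | dgabdhbhbbfeggbdafhdfhdeg
  12 |   1 | dgadgabdhbhbbfeggbdafhdfhdeg
  13 |   8 | dhbhbbfeggbdafhdfhdeg
  14 |   0 | edgadgabdhbhbbfeggbdafhdfhdeg
  15 |  27 | eg
  16 |  15 | eggbdafhdfhdeg
  17 |  14 | feggbdafhdfhdeg
  18 |  24 | fhdeg
  19 |  21 | fhdfhdeg
  20 |  28 | g
  21 |   5 | gabdhbhbbfeggbdafhdfhdeg
  22 |   2 | gadgabdhbhbbfeggbdafhdfhdeg
  23 |  17 | gbdafhdfhdeg
  24 |  16 | ggbdafhdfhdeg
  25 |  11 | hbbfeggbdafhdfhdeg
  26 |   9 | hbhbbfeggbdafhdfhdeg
  27 |  25 | hdeg
  28 |  22 | hdfhdeg

SA = [6, 3, 20, 12, 18, 7, 13, 10, 19, 26, 23, 4, 1, 8, 0, 27, 15, 14, 24, 21, 28, 5, 2, 17, 16, 11, 9, 25, 22]
rank  pair      lcp
   1  s[6:],s[3:]  1  'a'
   2  s[3:],s[20:]  1  'a'
   3  s[20:],s[12:]  0  ''
   4  s[12:],s[18:]  1  'b'
   5  s[18:],s[7:]  2  'bd'
   6  s[7:],s[13:]  1  'b'
   7  s[13:],s[10:]  1  'b'
   8  s[10:],s[19:]  0  ''
   9  s[19:],s[26:]  1  'd'
  10  s[26:],s[23:]  1  'd'
  11  s[23:],s[4:]  1  'd'
  12  s[4:],s[1:]  3  'dga'
  13  s[1:],s[8:]  1  'd'
  14  s[8:],s[0:]  0  ''
  15  s[0:],s[27:]  1  'e'
  16  s[27:],s[15:]  2  'eg'
  17  s[15:],s[14:]  0  ''
  18  s[14:],s[24:]  1  'f'
  19  s[24:],s[21:]  3  'fhd'
  20  s[21:],s[28:]  0  ''
  21  s[28:],s[5:]  1  'g'
  22  s[5:],s[2:]  2  'ga'
  23  s[2:],s[17:]  1  'g'
  24  s[17:],s[16:]  1  'g'
  25  s[16:],s[11:]  0  ''
  26  s[11:],s[9:]  2  'hb'
  27  s[9:],s[25:]  1  'h'
  28  s[25:],s[22:]  2  'hd'

n(n+1)/2 = 29·30/2 = 435
Σ LCP = 0 + 1 + 1 + 0 + 1 + 2 + 1 + 1 + 0 + 1 + 1 + 1 + 3 + 1 + 0 + 1 + 2 + 0 + 1 + 3 + 0 + 1 + 2 + 1 + 1 + 0 + 2 + 1 + 2 = 31
distinct = 435 − 31 = 404

404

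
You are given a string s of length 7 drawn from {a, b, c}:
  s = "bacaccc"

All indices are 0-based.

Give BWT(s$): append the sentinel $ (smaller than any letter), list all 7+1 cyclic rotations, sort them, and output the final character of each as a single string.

cbc$caca

rank  rotation  last
    0  $bacaccc  c
    1  acaccc$b  b
    2  accc$bac  c
    3  bacaccc$  $
    4  c$bacacc  c
    5  caccc$ba  a
    6  cc$bacac  c
    7  ccc$baca  a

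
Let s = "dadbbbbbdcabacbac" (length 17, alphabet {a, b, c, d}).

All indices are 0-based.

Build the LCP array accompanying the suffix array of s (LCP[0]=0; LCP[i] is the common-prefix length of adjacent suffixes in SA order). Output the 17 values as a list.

rank→(start, suffix):
  0 → (10, 'abacbac')
  1 → (15, 'ac')
  2 → (12, 'acbac')
  3 → (1, 'adbbbbbdcabacbac')
  4 → (14, 'bac')
  5 → (11, 'bacbac')
  6 → (3, 'bbbbbdcabacbac')
  7 → (4, 'bbbbdcabacbac')
  8 → (5, 'bbbdcabacbac')
  9 → (6, 'bbdcabacbac')
  10 → (7, 'bdcabacbac')
  11 → (16, 'c')
  12 → (9, 'cabacbac')
  13 → (13, 'cbac')
  14 → (0, 'dadbbbbbdcabacbac')
  15 → (2, 'dbbbbbdcabacbac')
  16 → (8, 'dcabacbac')

SA = [10, 15, 12, 1, 14, 11, 3, 4, 5, 6, 7, 16, 9, 13, 0, 2, 8]
[i] adj suffixes → lcp
  [1] 10/15 → 1 ('a')
  [2] 15/12 → 2 ('ac')
  [3] 12/1 → 1 ('a')
  [4] 1/14 → 0 ('')
  [5] 14/11 → 3 ('bac')
  [6] 11/3 → 1 ('b')
  [7] 3/4 → 4 ('bbbb')
  [8] 4/5 → 3 ('bbb')
  [9] 5/6 → 2 ('bb')
  [10] 6/7 → 1 ('b')
  [11] 7/16 → 0 ('')
  [12] 16/9 → 1 ('c')
  [13] 9/13 → 1 ('c')
  [14] 13/0 → 0 ('')
  [15] 0/2 → 1 ('d')
  [16] 2/8 → 1 ('d')

[0, 1, 2, 1, 0, 3, 1, 4, 3, 2, 1, 0, 1, 1, 0, 1, 1]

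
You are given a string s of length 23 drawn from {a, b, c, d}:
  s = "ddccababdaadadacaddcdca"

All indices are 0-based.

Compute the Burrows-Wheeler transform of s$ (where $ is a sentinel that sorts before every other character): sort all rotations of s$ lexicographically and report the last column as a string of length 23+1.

rank  rotation                  last
    0  $ddccababdaadadacaddcdca  a
    1  a$ddccababdaadadacaddcdc  c
    2  aadadacaddcdca$ddccababd  d
    3  ababdaadadacaddcdca$ddcc  c
    4  abdaadadacaddcdca$ddccab  b
    5  acaddcdca$ddccababdaadad  d
    6  adacaddcdca$ddccababdaad  d
    7  adadacaddcdca$ddccababda  a
    8  addcdca$ddccababdaadadac  c
    9  babdaadadacaddcdca$ddcca  a
   10  bdaadadacaddcdca$ddccaba  a
   11  ca$ddccababdaadadacaddcd  d
   12  cababdaadadacaddcdca$ddc  c
   13  caddcdca$ddccababdaadada  a
   14  ccababdaadadacaddcdca$dd  d
   15  cdca$ddccababdaadadacadd  d
   16  daadadacaddcdca$ddccabab  b
   17  dacaddcdca$ddccababdaada  a
   18  dadacaddcdca$ddccababdaa  a
   19  dca$ddccababdaadadacaddc  c
   20  dccababdaadadacaddcdca$d  d
   21  dcdca$ddccababdaadadacad  d
   22  ddccababdaadadacaddcdca$  $
   23  ddcdca$ddccababdaadadaca  a

acdcbddacaadcaddbaacdd$a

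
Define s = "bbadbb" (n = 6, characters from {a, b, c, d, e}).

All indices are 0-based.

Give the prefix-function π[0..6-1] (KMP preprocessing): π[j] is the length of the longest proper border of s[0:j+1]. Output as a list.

π[0] = 0
j=1 s[j]='b': π[1]=1 (border 'b')
j=2 s[j]='a': k: 1→0; π[2]=0 (border '')
j=3 s[j]='d': π[3]=0 (border '')
j=4 s[j]='b': π[4]=1 (border 'b')
j=5 s[j]='b': π[5]=2 (border 'bb')

[0, 1, 0, 0, 1, 2]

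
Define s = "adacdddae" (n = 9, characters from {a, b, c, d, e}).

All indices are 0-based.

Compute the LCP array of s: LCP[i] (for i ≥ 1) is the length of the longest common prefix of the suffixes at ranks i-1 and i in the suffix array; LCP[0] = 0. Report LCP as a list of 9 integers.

[0, 1, 1, 0, 0, 2, 1, 2, 0]

sorted suffixes:
  #0 SA[0]=2  'acdddae'
  #1 SA[1]=0  'adacdddae'
  #2 SA[2]=7  'ae'
  #3 SA[3]=3  'cdddae'
  #4 SA[4]=1  'dacdddae'
  #5 SA[5]=6  'dae'
  #6 SA[6]=5  'ddae'
  #7 SA[7]=4  'dddae'
  #8 SA[8]=8  'e'

SA = [2, 0, 7, 3, 1, 6, 5, 4, 8]
rank  pair      lcp
   1  s[2:],s[0:]  1  'a'
   2  s[0:],s[7:]  1  'a'
   3  s[7:],s[3:]  0  ''
   4  s[3:],s[1:]  0  ''
   5  s[1:],s[6:]  2  'da'
   6  s[6:],s[5:]  1  'd'
   7  s[5:],s[4:]  2  'dd'
   8  s[4:],s[8:]  0  ''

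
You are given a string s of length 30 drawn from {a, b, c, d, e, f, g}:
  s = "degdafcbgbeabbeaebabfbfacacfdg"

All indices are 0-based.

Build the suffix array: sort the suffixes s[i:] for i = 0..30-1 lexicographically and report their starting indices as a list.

rank→(start, suffix):
  0 → (11, 'abbeaebabfbfacacfdg')
  1 → (18, 'abfbfacacfdg')
  2 → (23, 'acacfdg')
  3 → (25, 'acfdg')
  4 → (15, 'aebabfbfacacfdg')
  5 → (4, 'afcbgbeabbeaebabfbfacacfdg')
  6 → (17, 'babfbfacacfdg')
  7 → (12, 'bbeaebabfbfacacfdg')
  8 → (9, 'beabbeaebabfbfacacfdg')
  9 → (13, 'beaebabfbfacacfdg')
  10 → (21, 'bfacacfdg')
  11 → (19, 'bfbfacacfdg')
  12 → (7, 'bgbeabbeaebabfbfacacfdg')
  13 → (24, 'cacfdg')
  14 → (6, 'cbgbeabbeaebabfbfacacfdg')
  15 → (26, 'cfdg')
  16 → (3, 'dafcbgbeabbeaebabfbfacacfdg')
  17 → (0, 'degdafcbgbeabbeaebabfbfacacfdg')
  18 → (28, 'dg')
  19 → (10, 'eabbeaebabfbfacacfdg')
  20 → (14, 'eaebabfbfacacfdg')
  21 → (16, 'ebabfbfacacfdg')
  22 → (1, 'egdafcbgbeabbeaebabfbfacacfdg')
  23 → (22, 'facacfdg')
  24 → (20, 'fbfacacfdg')
  25 → (5, 'fcbgbeabbeaebabfbfacacfdg')
  26 → (27, 'fdg')
  27 → (29, 'g')
  28 → (8, 'gbeabbeaebabfbfacacfdg')
  29 → (2, 'gdafcbgbeabbeaebabfbfacacfdg')

[11, 18, 23, 25, 15, 4, 17, 12, 9, 13, 21, 19, 7, 24, 6, 26, 3, 0, 28, 10, 14, 16, 1, 22, 20, 5, 27, 29, 8, 2]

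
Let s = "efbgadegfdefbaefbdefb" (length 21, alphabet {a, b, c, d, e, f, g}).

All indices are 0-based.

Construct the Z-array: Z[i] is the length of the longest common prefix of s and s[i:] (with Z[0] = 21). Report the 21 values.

[21, 0, 0, 0, 0, 0, 1, 0, 0, 0, 3, 0, 0, 0, 3, 0, 0, 0, 3, 0, 0]

Z[0]=21
i=1: i≥r, start 0; Z[1]=0
i=2: i≥r, start 0; Z[2]=0
i=3: i≥r, start 0; Z[3]=0
i=4: i≥r, start 0; Z[4]=0
i=5: i≥r, start 0; Z[5]=0
i=6: i≥r, start 0; Z[6]=1 grow→box=[6,7)
i=7: i≥r, start 0; Z[7]=0
i=8: i≥r, start 0; Z[8]=0
i=9: i≥r, start 0; Z[9]=0
i=10: i≥r, start 0; Z[10]=3 grow→box=[10,13)
i=11: min(r-i=2, Z[1]=0)=0; Z[11]=0
i=12: min(r-i=1, Z[2]=0)=0; Z[12]=0
i=13: i≥r, start 0; Z[13]=0
i=14: i≥r, start 0; Z[14]=3 grow→box=[14,17)
i=15: min(r-i=2, Z[1]=0)=0; Z[15]=0
i=16: min(r-i=1, Z[2]=0)=0; Z[16]=0
i=17: i≥r, start 0; Z[17]=0
i=18: i≥r, start 0; Z[18]=3 grow→box=[18,21)
i=19: min(r-i=2, Z[1]=0)=0; Z[19]=0
i=20: min(r-i=1, Z[2]=0)=0; Z[20]=0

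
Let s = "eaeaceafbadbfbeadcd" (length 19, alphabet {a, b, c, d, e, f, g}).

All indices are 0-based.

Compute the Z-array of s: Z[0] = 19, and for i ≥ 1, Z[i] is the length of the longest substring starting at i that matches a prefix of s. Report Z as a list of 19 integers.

[19, 0, 2, 0, 0, 2, 0, 0, 0, 0, 0, 0, 0, 0, 2, 0, 0, 0, 0]

Z[0]=19
i=1: fresh scan; Z[1]=0
i=2: fresh scan; Z[2]=2 grow→box=[2,4)
i=3: min(r-i=1, Z[1]=0)=0; Z[3]=0
i=4: fresh scan; Z[4]=0
i=5: fresh scan; Z[5]=2 grow→box=[5,7)
i=6: min(r-i=1, Z[1]=0)=0; Z[6]=0
i=7: fresh scan; Z[7]=0
i=8: fresh scan; Z[8]=0
i=9: fresh scan; Z[9]=0
i=10: fresh scan; Z[10]=0
i=11: fresh scan; Z[11]=0
i=12: fresh scan; Z[12]=0
i=13: fresh scan; Z[13]=0
i=14: fresh scan; Z[14]=2 grow→box=[14,16)
i=15: min(r-i=1, Z[1]=0)=0; Z[15]=0
i=16: fresh scan; Z[16]=0
i=17: fresh scan; Z[17]=0
i=18: fresh scan; Z[18]=0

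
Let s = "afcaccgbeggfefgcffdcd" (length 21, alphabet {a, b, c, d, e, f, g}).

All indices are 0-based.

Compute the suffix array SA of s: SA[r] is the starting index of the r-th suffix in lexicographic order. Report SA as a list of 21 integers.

sorted suffixes:
  #0 SA[0]=3  'accgbeggfefgcffdcd'
  #1 SA[1]=0  'afcaccgbeggfefgcffdcd'
  #2 SA[2]=7  'beggfefgcffdcd'
  #3 SA[3]=2  'caccgbeggfefgcffdcd'
  #4 SA[4]=4  'ccgbeggfefgcffdcd'
  #5 SA[5]=19  'cd'
  #6 SA[6]=15  'cffdcd'
  #7 SA[7]=5  'cgbeggfefgcffdcd'
  #8 SA[8]=20  'd'
  #9 SA[9]=18  'dcd'
  #10 SA[10]=12  'efgcffdcd'
  #11 SA[11]=8  'eggfefgcffdcd'
  #12 SA[12]=1  'fcaccgbeggfefgcffdcd'
  #13 SA[13]=17  'fdcd'
  #14 SA[14]=11  'fefgcffdcd'
  #15 SA[15]=16  'ffdcd'
  #16 SA[16]=13  'fgcffdcd'
  #17 SA[17]=6  'gbeggfefgcffdcd'
  #18 SA[18]=14  'gcffdcd'
  #19 SA[19]=10  'gfefgcffdcd'
  #20 SA[20]=9  'ggfefgcffdcd'

[3, 0, 7, 2, 4, 19, 15, 5, 20, 18, 12, 8, 1, 17, 11, 16, 13, 6, 14, 10, 9]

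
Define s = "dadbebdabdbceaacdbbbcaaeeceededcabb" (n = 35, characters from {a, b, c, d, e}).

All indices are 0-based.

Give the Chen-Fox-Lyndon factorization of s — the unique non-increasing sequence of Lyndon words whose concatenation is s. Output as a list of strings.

["d", "adbebd", "abdbce", "aacdbbbcaaeeceededcabb"]

emit factor 1: 'd' (i=0, period=1)
emit factor 2: 'adbebd' (i=1, period=6)
emit factor 3: 'abdbce' (i=7, period=6)
emit factor 4: 'aacdbbbcaaeeceededcabb' (i=13, period=22)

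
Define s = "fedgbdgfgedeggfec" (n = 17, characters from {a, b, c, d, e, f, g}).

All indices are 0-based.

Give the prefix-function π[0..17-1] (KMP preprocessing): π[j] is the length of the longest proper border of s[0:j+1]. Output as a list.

[0, 0, 0, 0, 0, 0, 0, 1, 0, 0, 0, 0, 0, 0, 1, 2, 0]

π[0] = 0
j=1 s[j]='e': π[1]=0 (border '')
j=2 s[j]='d': π[2]=0 (border '')
j=3 s[j]='g': π[3]=0 (border '')
j=4 s[j]='b': π[4]=0 (border '')
j=5 s[j]='d': π[5]=0 (border '')
j=6 s[j]='g': π[6]=0 (border '')
j=7 s[j]='f': π[7]=1 (border 'f')
j=8 s[j]='g': k: 1→0; π[8]=0 (border '')
j=9 s[j]='e': π[9]=0 (border '')
j=10 s[j]='d': π[10]=0 (border '')
j=11 s[j]='e': π[11]=0 (border '')
j=12 s[j]='g': π[12]=0 (border '')
j=13 s[j]='g': π[13]=0 (border '')
j=14 s[j]='f': π[14]=1 (border 'f')
j=15 s[j]='e': π[15]=2 (border 'fe')
j=16 s[j]='c': k: 2→0; π[16]=0 (border '')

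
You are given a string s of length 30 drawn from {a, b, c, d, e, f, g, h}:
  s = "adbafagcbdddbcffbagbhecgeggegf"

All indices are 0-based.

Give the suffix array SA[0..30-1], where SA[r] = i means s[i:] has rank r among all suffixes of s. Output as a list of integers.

[0, 3, 17, 5, 2, 16, 12, 8, 19, 7, 13, 22, 1, 11, 10, 9, 21, 27, 24, 29, 4, 15, 14, 18, 6, 26, 23, 28, 25, 20]

sorted suffixes:
  #0 SA[0]=0  'adbafagcbdddbcffbagbhecgeggegf'
  #1 SA[1]=3  'afagcbdddbcffbagbhecgeggegf'
  #2 SA[2]=17  'agbhecgeggegf'
  #3 SA[3]=5  'agcbdddbcffbagbhecgeggegf'
  #4 SA[4]=2  'bafagcbdddbcffbagbhecgeggegf'
  #5 SA[5]=16  'bagbhecgeggegf'
  #6 SA[6]=12  'bcffbagbhecgeggegf'
  #7 SA[7]=8  'bdddbcffbagbhecgeggegf'
  #8 SA[8]=19  'bhecgeggegf'
  #9 SA[9]=7  'cbdddbcffbagbhecgeggegf'
  #10 SA[10]=13  'cffbagbhecgeggegf'
  #11 SA[11]=22  'cgeggegf'
  #12 SA[12]=1  'dbafagcbdddbcffbagbhecgeggegf'
  #13 SA[13]=11  'dbcffbagbhecgeggegf'
  #14 SA[14]=10  'ddbcffbagbhecgeggegf'
  #15 SA[15]=9  'dddbcffbagbhecgeggegf'
  #16 SA[16]=21  'ecgeggegf'
  #17 SA[17]=27  'egf'
  #18 SA[18]=24  'eggegf'
  #19 SA[19]=29  'f'
  #20 SA[20]=4  'fagcbdddbcffbagbhecgeggegf'
  #21 SA[21]=15  'fbagbhecgeggegf'
  #22 SA[22]=14  'ffbagbhecgeggegf'
  #23 SA[23]=18  'gbhecgeggegf'
  #24 SA[24]=6  'gcbdddbcffbagbhecgeggegf'
  #25 SA[25]=26  'gegf'
  #26 SA[26]=23  'geggegf'
  #27 SA[27]=28  'gf'
  #28 SA[28]=25  'ggegf'
  #29 SA[29]=20  'hecgeggegf'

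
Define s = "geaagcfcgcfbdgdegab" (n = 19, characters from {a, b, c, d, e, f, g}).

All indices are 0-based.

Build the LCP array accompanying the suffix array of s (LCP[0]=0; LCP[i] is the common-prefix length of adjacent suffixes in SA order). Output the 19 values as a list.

[0, 1, 1, 0, 1, 0, 2, 1, 0, 1, 0, 1, 0, 1, 0, 1, 3, 1, 1]

sorted suffixes:
  #0 SA[0]=2  'aagcfcgcfbdgdegab'
  #1 SA[1]=17  'ab'
  #2 SA[2]=3  'agcfcgcfbdgdegab'
  #3 SA[3]=18  'b'
  #4 SA[4]=11  'bdgdegab'
  #5 SA[5]=9  'cfbdgdegab'
  #6 SA[6]=5  'cfcgcfbdgdegab'
  #7 SA[7]=7  'cgcfbdgdegab'
  #8 SA[8]=14  'degab'
  #9 SA[9]=12  'dgdegab'
  #10 SA[10]=1  'eaagcfcgcfbdgdegab'
  #11 SA[11]=15  'egab'
  #12 SA[12]=10  'fbdgdegab'
  #13 SA[13]=6  'fcgcfbdgdegab'
  #14 SA[14]=16  'gab'
  #15 SA[15]=8  'gcfbdgdegab'
  #16 SA[16]=4  'gcfcgcfbdgdegab'
  #17 SA[17]=13  'gdegab'
  #18 SA[18]=0  'geaagcfcgcfbdgdegab'

SA = [2, 17, 3, 18, 11, 9, 5, 7, 14, 12, 1, 15, 10, 6, 16, 8, 4, 13, 0]
[i] adj suffixes → lcp
  [1] 2/17 → 1 ('a')
  [2] 17/3 → 1 ('a')
  [3] 3/18 → 0 ('')
  [4] 18/11 → 1 ('b')
  [5] 11/9 → 0 ('')
  [6] 9/5 → 2 ('cf')
  [7] 5/7 → 1 ('c')
  [8] 7/14 → 0 ('')
  [9] 14/12 → 1 ('d')
  [10] 12/1 → 0 ('')
  [11] 1/15 → 1 ('e')
  [12] 15/10 → 0 ('')
  [13] 10/6 → 1 ('f')
  [14] 6/16 → 0 ('')
  [15] 16/8 → 1 ('g')
  [16] 8/4 → 3 ('gcf')
  [17] 4/13 → 1 ('g')
  [18] 13/0 → 1 ('g')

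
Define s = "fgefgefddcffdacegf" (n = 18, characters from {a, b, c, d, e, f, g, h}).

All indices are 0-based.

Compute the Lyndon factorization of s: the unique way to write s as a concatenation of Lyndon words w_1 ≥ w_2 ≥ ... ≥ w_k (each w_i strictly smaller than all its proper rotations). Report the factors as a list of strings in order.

emit factor 1: 'fg' (i=0, period=2)
emit factor 2: 'efg' (i=2, period=3)
emit factor 3: 'ef' (i=5, period=2)
emit factor 4: 'd' (i=7, period=1)
emit factor 5: 'd' (i=8, period=1)
emit factor 6: 'cffd' (i=9, period=4)
emit factor 7: 'acegf' (i=13, period=5)

["fg", "efg", "ef", "d", "d", "cffd", "acegf"]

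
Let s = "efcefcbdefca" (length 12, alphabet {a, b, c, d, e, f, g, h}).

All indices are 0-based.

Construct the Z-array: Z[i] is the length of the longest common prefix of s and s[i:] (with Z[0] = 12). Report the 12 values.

[12, 0, 0, 3, 0, 0, 0, 0, 3, 0, 0, 0]

Z[0]=12
i=1: outside box; Z[1]=0
i=2: outside box; Z[2]=0
i=3: outside box; Z[3]=3 extend→box=[3,6)
i=4: min(r-i=2, Z[1]=0)=0; Z[4]=0
i=5: min(r-i=1, Z[2]=0)=0; Z[5]=0
i=6: outside box; Z[6]=0
i=7: outside box; Z[7]=0
i=8: outside box; Z[8]=3 extend→box=[8,11)
i=9: min(r-i=2, Z[1]=0)=0; Z[9]=0
i=10: min(r-i=1, Z[2]=0)=0; Z[10]=0
i=11: outside box; Z[11]=0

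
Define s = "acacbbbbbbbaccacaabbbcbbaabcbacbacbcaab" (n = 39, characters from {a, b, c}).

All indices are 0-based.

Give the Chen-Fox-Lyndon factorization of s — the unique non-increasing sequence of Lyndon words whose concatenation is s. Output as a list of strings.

["acacbbbbbbbacc", "ac", "aabbbcbbaabcbacbacbc", "aab"]

emit factor 1: 'acacbbbbbbbacc' (i=0, period=14)
emit factor 2: 'ac' (i=14, period=2)
emit factor 3: 'aabbbcbbaabcbacbacbc' (i=16, period=20)
emit factor 4: 'aab' (i=36, period=3)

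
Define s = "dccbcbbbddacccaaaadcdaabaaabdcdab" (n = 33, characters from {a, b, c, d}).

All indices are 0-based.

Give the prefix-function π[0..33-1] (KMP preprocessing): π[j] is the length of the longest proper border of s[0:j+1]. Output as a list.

π[0] = 0
j=1 s[j]='c': π[1]=0 (border '')
j=2 s[j]='c': π[2]=0 (border '')
j=3 s[j]='b': π[3]=0 (border '')
j=4 s[j]='c': π[4]=0 (border '')
j=5 s[j]='b': π[5]=0 (border '')
j=6 s[j]='b': π[6]=0 (border '')
j=7 s[j]='b': π[7]=0 (border '')
j=8 s[j]='d': π[8]=1 (border 'd')
j=9 s[j]='d': k: 1→0; π[9]=1 (border 'd')
j=10 s[j]='a': k: 1→0; π[10]=0 (border '')
j=11 s[j]='c': π[11]=0 (border '')
j=12 s[j]='c': π[12]=0 (border '')
j=13 s[j]='c': π[13]=0 (border '')
j=14 s[j]='a': π[14]=0 (border '')
j=15 s[j]='a': π[15]=0 (border '')
j=16 s[j]='a': π[16]=0 (border '')
j=17 s[j]='a': π[17]=0 (border '')
j=18 s[j]='d': π[18]=1 (border 'd')
j=19 s[j]='c': π[19]=2 (border 'dc')
j=20 s[j]='d': k: 2→0; π[20]=1 (border 'd')
j=21 s[j]='a': k: 1→0; π[21]=0 (border '')
j=22 s[j]='a': π[22]=0 (border '')
j=23 s[j]='b': π[23]=0 (border '')
j=24 s[j]='a': π[24]=0 (border '')
j=25 s[j]='a': π[25]=0 (border '')
j=26 s[j]='a': π[26]=0 (border '')
j=27 s[j]='b': π[27]=0 (border '')
j=28 s[j]='d': π[28]=1 (border 'd')
j=29 s[j]='c': π[29]=2 (border 'dc')
j=30 s[j]='d': k: 2→0; π[30]=1 (border 'd')
j=31 s[j]='a': k: 1→0; π[31]=0 (border '')
j=32 s[j]='b': π[32]=0 (border '')

[0, 0, 0, 0, 0, 0, 0, 0, 1, 1, 0, 0, 0, 0, 0, 0, 0, 0, 1, 2, 1, 0, 0, 0, 0, 0, 0, 0, 1, 2, 1, 0, 0]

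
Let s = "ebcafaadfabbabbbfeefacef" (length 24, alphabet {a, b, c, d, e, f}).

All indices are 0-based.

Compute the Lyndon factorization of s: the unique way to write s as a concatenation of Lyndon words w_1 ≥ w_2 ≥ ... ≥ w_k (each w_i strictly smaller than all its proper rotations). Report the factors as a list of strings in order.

["e", "bc", "af", "aadfabbabbbfeefacef"]

emit factor 1: 'e' (i=0, period=1)
emit factor 2: 'bc' (i=1, period=2)
emit factor 3: 'af' (i=3, period=2)
emit factor 4: 'aadfabbabbbfeefacef' (i=5, period=19)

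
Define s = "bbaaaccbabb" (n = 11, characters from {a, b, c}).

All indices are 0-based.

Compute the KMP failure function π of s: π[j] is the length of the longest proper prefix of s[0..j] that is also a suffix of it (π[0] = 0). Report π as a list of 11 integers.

π[0] = 0
j=1 s[j]='b': π[1]=1 (border 'b')
j=2 s[j]='a': k: 1→0; π[2]=0 (border '')
j=3 s[j]='a': π[3]=0 (border '')
j=4 s[j]='a': π[4]=0 (border '')
j=5 s[j]='c': π[5]=0 (border '')
j=6 s[j]='c': π[6]=0 (border '')
j=7 s[j]='b': π[7]=1 (border 'b')
j=8 s[j]='a': k: 1→0; π[8]=0 (border '')
j=9 s[j]='b': π[9]=1 (border 'b')
j=10 s[j]='b': π[10]=2 (border 'bb')

[0, 1, 0, 0, 0, 0, 0, 1, 0, 1, 2]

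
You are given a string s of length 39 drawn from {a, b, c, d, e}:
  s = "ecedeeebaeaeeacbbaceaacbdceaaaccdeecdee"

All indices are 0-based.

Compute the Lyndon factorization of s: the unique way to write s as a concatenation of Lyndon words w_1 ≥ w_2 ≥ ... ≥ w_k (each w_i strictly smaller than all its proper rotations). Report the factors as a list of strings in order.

emit factor 1: 'e' (i=0, period=1)
emit factor 2: 'cedeee' (i=1, period=6)
emit factor 3: 'b' (i=7, period=1)
emit factor 4: 'aeaee' (i=8, period=5)
emit factor 5: 'acbbace' (i=13, period=7)
emit factor 6: 'aacbdce' (i=20, period=7)
emit factor 7: 'aaaccdeecdee' (i=27, period=12)

["e", "cedeee", "b", "aeaee", "acbbace", "aacbdce", "aaaccdeecdee"]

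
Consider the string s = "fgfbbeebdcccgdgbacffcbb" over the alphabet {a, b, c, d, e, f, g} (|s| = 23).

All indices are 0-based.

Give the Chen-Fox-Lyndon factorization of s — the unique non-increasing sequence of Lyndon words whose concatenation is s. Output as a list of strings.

["fg", "f", "bbeebdcccgdg", "b", "acffcbb"]

emit factor 1: 'fg' (i=0, period=2)
emit factor 2: 'f' (i=2, period=1)
emit factor 3: 'bbeebdcccgdg' (i=3, period=12)
emit factor 4: 'b' (i=15, period=1)
emit factor 5: 'acffcbb' (i=16, period=7)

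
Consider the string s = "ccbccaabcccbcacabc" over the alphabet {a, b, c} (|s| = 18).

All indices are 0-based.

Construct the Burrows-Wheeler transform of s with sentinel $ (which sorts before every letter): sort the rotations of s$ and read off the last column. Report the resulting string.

cccacaccabcabccbc$b

rank  rotation             last
    0  $ccbccaabcccbcacabc  c
    1  aabcccbcacabc$ccbcc  c
    2  abc$ccbccaabcccbcac  c
    3  abcccbcacabc$ccbcca  a
    4  acabc$ccbccaabcccbc  c
    5  bc$ccbccaabcccbcaca  a
    6  bcacabc$ccbccaabccc  c
    7  bccaabcccbcacabc$cc  c
    8  bcccbcacabc$ccbccaa  a
    9  c$ccbccaabcccbcacab  b
   10  caabcccbcacabc$ccbc  c
   11  cabc$ccbccaabcccbca  a
   12  cacabc$ccbccaabcccb  b
   13  cbcacabc$ccbccaabcc  c
   14  cbccaabcccbcacabc$c  c
   15  ccaabcccbcacabc$ccb  b
   16  ccbcacabc$ccbccaabc  c
   17  ccbccaabcccbcacabc$  $
   18  cccbcacabc$ccbccaab  b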